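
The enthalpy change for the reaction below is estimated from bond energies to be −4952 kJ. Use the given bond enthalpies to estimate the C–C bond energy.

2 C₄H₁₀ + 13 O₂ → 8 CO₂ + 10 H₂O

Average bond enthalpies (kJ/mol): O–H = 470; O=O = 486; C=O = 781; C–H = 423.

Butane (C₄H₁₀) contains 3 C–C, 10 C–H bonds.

D(C–C) ≈ 361 kJ/mol

Let D be the C–C bond energy.
Σ(broken) = 6×D + 20×423 + 13×486 = 14778 + 6D
Σ(formed) = 16×781 + 20×470 = 21896
ΔH = Σ(broken) − Σ(formed) = (14778 + 6D) − (21896) = −7118 + 6D
Setting this equal to −4952 kJ gives 6D = 2166, so D = 361 kJ/mol.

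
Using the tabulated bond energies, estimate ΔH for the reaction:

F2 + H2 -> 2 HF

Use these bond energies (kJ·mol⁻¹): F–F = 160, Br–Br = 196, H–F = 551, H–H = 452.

Bonds broken (reactants):
  F–F: 1 × 160 = 160
  H–H: 1 × 452 = 452
  Σ(broken) = 612 kJ
Bonds formed (products):
  H–F: 2 × 551 = 1102
  Σ(formed) = 1102 kJ
ΔH = Σ(broken) − Σ(formed) = 612 − 1102 = −490 kJ

ΔH ≈ −490 kJ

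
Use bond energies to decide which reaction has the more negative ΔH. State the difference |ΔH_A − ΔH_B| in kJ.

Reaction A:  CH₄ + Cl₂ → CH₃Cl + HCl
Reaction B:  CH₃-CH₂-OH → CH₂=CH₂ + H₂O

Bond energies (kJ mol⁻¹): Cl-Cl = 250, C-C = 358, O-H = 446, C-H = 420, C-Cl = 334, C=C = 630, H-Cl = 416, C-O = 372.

Reaction A:
  Bonds broken (reactants):
    C-H: 4 × 420 = 1680
    Cl-Cl: 1 × 250 = 250
    Σ(broken) = 1930 kJ
  Bonds formed (products):
    C-Cl: 1 × 334 = 334
    C-H: 3 × 420 = 1260
    H-Cl: 1 × 416 = 416
    Σ(formed) = 2010 kJ
  ΔH_A = 1930 − 2010 = −80 kJ
Reaction B:
  Bonds broken (reactants):
    C-C: 1 × 358 = 358
    C-H: 5 × 420 = 2100
    C-O: 1 × 372 = 372
    O-H: 1 × 446 = 446
    Σ(broken) = 3276 kJ
  Bonds formed (products):
    C-H: 4 × 420 = 1680
    C=C: 1 × 630 = 630
    O-H: 2 × 446 = 892
    Σ(formed) = 3202 kJ
  ΔH_B = 3276 − 3202 = +74 kJ
ΔH_A − ΔH_B = −154 kJ, so reaction A has the more negative ΔH; |ΔH_A − ΔH_B| = 154 kJ.

Reaction A, by 154 kJ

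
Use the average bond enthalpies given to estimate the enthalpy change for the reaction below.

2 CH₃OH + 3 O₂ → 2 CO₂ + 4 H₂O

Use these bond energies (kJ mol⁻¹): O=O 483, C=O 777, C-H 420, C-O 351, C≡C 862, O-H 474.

ΔH ≈ −1281 kJ

Bonds broken (reactants):
  C-H: 6 × 420 = 2520
  C-O: 2 × 351 = 702
  O-H: 2 × 474 = 948
  O=O: 3 × 483 = 1449
  Σ(broken) = 5619 kJ
Bonds formed (products):
  C=O: 4 × 777 = 3108
  O-H: 8 × 474 = 3792
  Σ(formed) = 6900 kJ
ΔH = Σ(broken) − Σ(formed) = 5619 − 6900 = −1281 kJ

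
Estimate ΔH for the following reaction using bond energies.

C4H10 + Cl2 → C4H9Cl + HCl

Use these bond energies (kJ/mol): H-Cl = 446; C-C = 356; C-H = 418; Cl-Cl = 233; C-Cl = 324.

ΔH ≈ −119 kJ

Bonds broken (reactants):
  C-C: 3 × 356 = 1068
  C-H: 10 × 418 = 4180
  Cl-Cl: 1 × 233 = 233
  Σ(broken) = 5481 kJ
Bonds formed (products):
  C-C: 3 × 356 = 1068
  C-Cl: 1 × 324 = 324
  C-H: 9 × 418 = 3762
  H-Cl: 1 × 446 = 446
  Σ(formed) = 5600 kJ
ΔH = Σ(broken) − Σ(formed) = 5481 − 5600 = −119 kJ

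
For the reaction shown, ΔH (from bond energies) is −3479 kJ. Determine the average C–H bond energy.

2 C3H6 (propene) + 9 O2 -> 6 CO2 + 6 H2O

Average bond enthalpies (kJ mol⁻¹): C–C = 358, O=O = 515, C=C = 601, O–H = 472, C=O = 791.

Let D be the C–H bond energy.
Σ(broken) = 2×358 + 12×D + 2×601 + 9×515 = 6553 + 12D
Σ(formed) = 12×791 + 12×472 = 15156
ΔH = Σ(broken) − Σ(formed) = (6553 + 12D) − (15156) = −8603 + 12D
Setting this equal to −3479 kJ gives 12D = 5124, so D = 427 kJ/mol.

D(C–H) ≈ 427 kJ/mol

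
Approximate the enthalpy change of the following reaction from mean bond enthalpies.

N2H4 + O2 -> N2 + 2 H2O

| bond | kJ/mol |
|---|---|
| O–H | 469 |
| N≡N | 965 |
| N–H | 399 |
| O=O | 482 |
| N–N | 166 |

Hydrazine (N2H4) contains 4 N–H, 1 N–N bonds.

Bonds broken (reactants):
  N–H: 4 × 399 = 1596
  N–N: 1 × 166 = 166
  O=O: 1 × 482 = 482
  Σ(broken) = 2244 kJ
Bonds formed (products):
  N≡N: 1 × 965 = 965
  O–H: 4 × 469 = 1876
  Σ(formed) = 2841 kJ
ΔH = Σ(broken) − Σ(formed) = 2244 − 2841 = −597 kJ

ΔH ≈ −597 kJ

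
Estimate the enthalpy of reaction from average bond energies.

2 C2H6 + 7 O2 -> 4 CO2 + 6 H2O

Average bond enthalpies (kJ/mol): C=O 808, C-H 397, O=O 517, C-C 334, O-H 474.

Bonds broken (reactants):
  C-C: 2 × 334 = 668
  C-H: 12 × 397 = 4764
  O=O: 7 × 517 = 3619
  Σ(broken) = 9051 kJ
Bonds formed (products):
  C=O: 8 × 808 = 6464
  O-H: 12 × 474 = 5688
  Σ(formed) = 12152 kJ
ΔH = Σ(broken) − Σ(formed) = 9051 − 12152 = −3101 kJ

ΔH ≈ −3101 kJ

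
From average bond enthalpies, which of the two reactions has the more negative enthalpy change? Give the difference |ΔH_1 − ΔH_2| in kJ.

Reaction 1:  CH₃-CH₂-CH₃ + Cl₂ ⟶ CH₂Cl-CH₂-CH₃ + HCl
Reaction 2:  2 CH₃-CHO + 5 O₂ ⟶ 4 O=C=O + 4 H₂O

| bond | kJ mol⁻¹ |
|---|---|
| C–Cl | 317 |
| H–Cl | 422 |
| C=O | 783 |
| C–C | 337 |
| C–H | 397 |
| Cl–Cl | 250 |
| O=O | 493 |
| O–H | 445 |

Reaction 1:
  Bonds broken (reactants):
    C–C: 2 × 337 = 674
    C–H: 8 × 397 = 3176
    Cl–Cl: 1 × 250 = 250
    Σ(broken) = 4100 kJ
  Bonds formed (products):
    C–C: 2 × 337 = 674
    C–Cl: 1 × 317 = 317
    C–H: 7 × 397 = 2779
    H–Cl: 1 × 422 = 422
    Σ(formed) = 4192 kJ
  ΔH_1 = 4100 − 4192 = −92 kJ
Reaction 2:
  Bonds broken (reactants):
    C–C: 2 × 337 = 674
    C–H: 8 × 397 = 3176
    C=O: 2 × 783 = 1566
    O=O: 5 × 493 = 2465
    Σ(broken) = 7881 kJ
  Bonds formed (products):
    C=O: 8 × 783 = 6264
    O–H: 8 × 445 = 3560
    Σ(formed) = 9824 kJ
  ΔH_2 = 7881 − 9824 = −1943 kJ
ΔH_1 − ΔH_2 = +1851 kJ, so reaction 2 has the more negative ΔH; |ΔH_1 − ΔH_2| = 1851 kJ.

Reaction 2, by 1851 kJ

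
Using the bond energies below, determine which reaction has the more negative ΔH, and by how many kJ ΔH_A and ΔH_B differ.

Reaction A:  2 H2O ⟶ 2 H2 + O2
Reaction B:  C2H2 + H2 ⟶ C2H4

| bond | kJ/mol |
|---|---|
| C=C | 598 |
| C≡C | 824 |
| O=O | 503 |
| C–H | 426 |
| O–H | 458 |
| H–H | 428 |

Reaction A:
  Bonds broken (reactants):
    O–H: 4 × 458 = 1832
    Σ(broken) = 1832 kJ
  Bonds formed (products):
    H–H: 2 × 428 = 856
    O=O: 1 × 503 = 503
    Σ(formed) = 1359 kJ
  ΔH_A = 1832 − 1359 = +473 kJ
Reaction B:
  Bonds broken (reactants):
    C≡C: 1 × 824 = 824
    C–H: 2 × 426 = 852
    H–H: 1 × 428 = 428
    Σ(broken) = 2104 kJ
  Bonds formed (products):
    C–H: 4 × 426 = 1704
    C=C: 1 × 598 = 598
    Σ(formed) = 2302 kJ
  ΔH_B = 2104 − 2302 = −198 kJ
ΔH_A − ΔH_B = +671 kJ, so reaction B has the more negative ΔH; |ΔH_A − ΔH_B| = 671 kJ.

Reaction B, by 671 kJ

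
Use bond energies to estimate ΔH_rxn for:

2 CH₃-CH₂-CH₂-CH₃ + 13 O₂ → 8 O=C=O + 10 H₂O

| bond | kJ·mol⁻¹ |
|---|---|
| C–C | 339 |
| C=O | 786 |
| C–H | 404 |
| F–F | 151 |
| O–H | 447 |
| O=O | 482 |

Bonds broken (reactants):
  C–C: 6 × 339 = 2034
  C–H: 20 × 404 = 8080
  O=O: 13 × 482 = 6266
  Σ(broken) = 16380 kJ
Bonds formed (products):
  C=O: 16 × 786 = 12576
  O–H: 20 × 447 = 8940
  Σ(formed) = 21516 kJ
ΔH = Σ(broken) − Σ(formed) = 16380 − 21516 = −5136 kJ

ΔH ≈ −5136 kJ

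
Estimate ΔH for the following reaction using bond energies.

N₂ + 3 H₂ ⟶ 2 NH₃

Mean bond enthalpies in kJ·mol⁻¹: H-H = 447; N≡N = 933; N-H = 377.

Bonds broken (reactants):
  H-H: 3 × 447 = 1341
  N≡N: 1 × 933 = 933
  Σ(broken) = 2274 kJ
Bonds formed (products):
  N-H: 6 × 377 = 2262
  Σ(formed) = 2262 kJ
ΔH = Σ(broken) − Σ(formed) = 2274 − 2262 = +12 kJ

ΔH ≈ +12 kJ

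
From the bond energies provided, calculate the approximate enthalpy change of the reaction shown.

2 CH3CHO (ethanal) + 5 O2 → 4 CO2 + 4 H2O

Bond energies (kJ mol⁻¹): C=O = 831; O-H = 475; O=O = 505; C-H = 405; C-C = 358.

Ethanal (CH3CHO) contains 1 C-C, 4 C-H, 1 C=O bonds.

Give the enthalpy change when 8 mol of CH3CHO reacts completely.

ΔH = −9220 kJ

Bonds broken (reactants):
  C-C: 2 × 358 = 716
  C-H: 8 × 405 = 3240
  C=O: 2 × 831 = 1662
  O=O: 5 × 505 = 2525
  Σ(broken) = 8143 kJ
Bonds formed (products):
  C=O: 8 × 831 = 6648
  O-H: 8 × 475 = 3800
  Σ(formed) = 10448 kJ
ΔH = Σ(broken) − Σ(formed) = 8143 − 10448 = −2305 kJ
For 4× the reaction as written: 4 × (−2305) = −9220 kJ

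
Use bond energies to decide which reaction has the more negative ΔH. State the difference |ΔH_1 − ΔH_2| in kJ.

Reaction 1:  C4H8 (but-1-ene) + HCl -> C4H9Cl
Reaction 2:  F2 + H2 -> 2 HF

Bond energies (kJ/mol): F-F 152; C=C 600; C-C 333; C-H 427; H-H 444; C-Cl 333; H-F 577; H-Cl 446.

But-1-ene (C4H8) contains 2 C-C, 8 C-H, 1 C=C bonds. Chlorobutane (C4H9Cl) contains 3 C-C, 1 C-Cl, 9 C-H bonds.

Reaction 1:
  Bonds broken (reactants):
    C-C: 2 × 333 = 666
    C-H: 8 × 427 = 3416
    C=C: 1 × 600 = 600
    H-Cl: 1 × 446 = 446
    Σ(broken) = 5128 kJ
  Bonds formed (products):
    C-C: 3 × 333 = 999
    C-Cl: 1 × 333 = 333
    C-H: 9 × 427 = 3843
    Σ(formed) = 5175 kJ
  ΔH_1 = 5128 − 5175 = −47 kJ
Reaction 2:
  Bonds broken (reactants):
    F-F: 1 × 152 = 152
    H-H: 1 × 444 = 444
    Σ(broken) = 596 kJ
  Bonds formed (products):
    H-F: 2 × 577 = 1154
    Σ(formed) = 1154 kJ
  ΔH_2 = 596 − 1154 = −558 kJ
ΔH_1 − ΔH_2 = +511 kJ, so reaction 2 has the more negative ΔH; |ΔH_1 − ΔH_2| = 511 kJ.

Reaction 2, by 511 kJ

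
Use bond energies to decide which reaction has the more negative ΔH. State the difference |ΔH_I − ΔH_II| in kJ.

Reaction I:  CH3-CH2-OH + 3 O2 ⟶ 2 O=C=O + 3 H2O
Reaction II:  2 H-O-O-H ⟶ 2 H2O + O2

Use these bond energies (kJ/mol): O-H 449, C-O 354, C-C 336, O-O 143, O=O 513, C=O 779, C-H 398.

Reaction I, by 915 kJ

Reaction I:
  Bonds broken (reactants):
    C-C: 1 × 336 = 336
    C-H: 5 × 398 = 1990
    C-O: 1 × 354 = 354
    O-H: 1 × 449 = 449
    O=O: 3 × 513 = 1539
    Σ(broken) = 4668 kJ
  Bonds formed (products):
    C=O: 4 × 779 = 3116
    O-H: 6 × 449 = 2694
    Σ(formed) = 5810 kJ
  ΔH_I = 4668 − 5810 = −1142 kJ
Reaction II:
  Bonds broken (reactants):
    O-H: 4 × 449 = 1796
    O-O: 2 × 143 = 286
    Σ(broken) = 2082 kJ
  Bonds formed (products):
    O-H: 4 × 449 = 1796
    O=O: 1 × 513 = 513
    Σ(formed) = 2309 kJ
  ΔH_II = 2082 − 2309 = −227 kJ
ΔH_I − ΔH_II = −915 kJ, so reaction I has the more negative ΔH; |ΔH_I − ΔH_II| = 915 kJ.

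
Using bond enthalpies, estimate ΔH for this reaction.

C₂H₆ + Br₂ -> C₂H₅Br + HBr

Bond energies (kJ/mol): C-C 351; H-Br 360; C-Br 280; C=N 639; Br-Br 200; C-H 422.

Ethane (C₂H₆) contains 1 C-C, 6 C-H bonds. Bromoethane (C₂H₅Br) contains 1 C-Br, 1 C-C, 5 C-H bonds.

Bonds broken (reactants):
  Br-Br: 1 × 200 = 200
  C-C: 1 × 351 = 351
  C-H: 6 × 422 = 2532
  Σ(broken) = 3083 kJ
Bonds formed (products):
  C-Br: 1 × 280 = 280
  C-C: 1 × 351 = 351
  C-H: 5 × 422 = 2110
  H-Br: 1 × 360 = 360
  Σ(formed) = 3101 kJ
ΔH = Σ(broken) − Σ(formed) = 3083 − 3101 = −18 kJ

ΔH ≈ −18 kJ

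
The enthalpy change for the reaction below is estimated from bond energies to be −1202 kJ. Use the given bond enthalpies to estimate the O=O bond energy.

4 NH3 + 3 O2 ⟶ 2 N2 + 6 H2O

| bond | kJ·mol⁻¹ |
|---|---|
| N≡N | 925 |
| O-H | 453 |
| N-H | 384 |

D(O=O) ≈ 492 kJ/mol

Let D be the O=O bond energy.
Σ(broken) = 12×384 + 3×D = 4608 + 3D
Σ(formed) = 2×925 + 12×453 = 7286
ΔH = Σ(broken) − Σ(formed) = (4608 + 3D) − (7286) = −2678 + 3D
Setting this equal to −1202 kJ gives 3D = 1476, so D = 492 kJ/mol.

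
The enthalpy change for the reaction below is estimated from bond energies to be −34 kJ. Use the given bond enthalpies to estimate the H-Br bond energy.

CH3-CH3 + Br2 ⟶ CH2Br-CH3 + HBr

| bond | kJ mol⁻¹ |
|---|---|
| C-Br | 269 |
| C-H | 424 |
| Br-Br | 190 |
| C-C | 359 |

Let D be the H-Br bond energy.
Σ(broken) = 1×190 + 1×359 + 6×424 = 3093
Σ(formed) = 1×269 + 1×359 + 5×424 + 1×D = 2748 + D
ΔH = Σ(broken) − Σ(formed) = (3093) − (2748 + D) = +345 − D
Setting this equal to −34 kJ gives D = 379 kJ/mol.

D(H-Br) ≈ 379 kJ/mol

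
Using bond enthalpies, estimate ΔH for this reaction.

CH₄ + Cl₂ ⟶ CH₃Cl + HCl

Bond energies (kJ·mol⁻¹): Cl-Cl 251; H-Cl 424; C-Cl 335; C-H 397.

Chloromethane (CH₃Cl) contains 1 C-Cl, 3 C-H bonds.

ΔH ≈ −111 kJ

Bonds broken (reactants):
  C-H: 4 × 397 = 1588
  Cl-Cl: 1 × 251 = 251
  Σ(broken) = 1839 kJ
Bonds formed (products):
  C-Cl: 1 × 335 = 335
  C-H: 3 × 397 = 1191
  H-Cl: 1 × 424 = 424
  Σ(formed) = 1950 kJ
ΔH = Σ(broken) − Σ(formed) = 1839 − 1950 = −111 kJ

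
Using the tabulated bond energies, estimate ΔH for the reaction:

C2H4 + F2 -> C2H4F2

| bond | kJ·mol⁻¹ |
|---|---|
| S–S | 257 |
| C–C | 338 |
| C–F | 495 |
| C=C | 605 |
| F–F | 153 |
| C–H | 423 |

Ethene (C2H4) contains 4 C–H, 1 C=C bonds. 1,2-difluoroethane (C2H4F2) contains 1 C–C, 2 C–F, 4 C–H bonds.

Bonds broken (reactants):
  C–H: 4 × 423 = 1692
  C=C: 1 × 605 = 605
  F–F: 1 × 153 = 153
  Σ(broken) = 2450 kJ
Bonds formed (products):
  C–C: 1 × 338 = 338
  C–F: 2 × 495 = 990
  C–H: 4 × 423 = 1692
  Σ(formed) = 3020 kJ
ΔH = Σ(broken) − Σ(formed) = 2450 − 3020 = −570 kJ

ΔH ≈ −570 kJ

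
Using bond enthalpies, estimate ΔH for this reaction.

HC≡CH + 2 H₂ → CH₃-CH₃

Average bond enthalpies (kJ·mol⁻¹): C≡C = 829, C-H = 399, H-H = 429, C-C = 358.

Bonds broken (reactants):
  C≡C: 1 × 829 = 829
  C-H: 2 × 399 = 798
  H-H: 2 × 429 = 858
  Σ(broken) = 2485 kJ
Bonds formed (products):
  C-C: 1 × 358 = 358
  C-H: 6 × 399 = 2394
  Σ(formed) = 2752 kJ
ΔH = Σ(broken) − Σ(formed) = 2485 − 2752 = −267 kJ

ΔH ≈ −267 kJ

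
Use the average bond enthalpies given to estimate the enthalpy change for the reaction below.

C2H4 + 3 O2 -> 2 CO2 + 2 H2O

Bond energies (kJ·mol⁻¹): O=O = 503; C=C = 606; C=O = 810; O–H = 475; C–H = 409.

ΔH ≈ −1389 kJ

Bonds broken (reactants):
  C–H: 4 × 409 = 1636
  C=C: 1 × 606 = 606
  O=O: 3 × 503 = 1509
  Σ(broken) = 3751 kJ
Bonds formed (products):
  C=O: 4 × 810 = 3240
  O–H: 4 × 475 = 1900
  Σ(formed) = 5140 kJ
ΔH = Σ(broken) − Σ(formed) = 3751 − 5140 = −1389 kJ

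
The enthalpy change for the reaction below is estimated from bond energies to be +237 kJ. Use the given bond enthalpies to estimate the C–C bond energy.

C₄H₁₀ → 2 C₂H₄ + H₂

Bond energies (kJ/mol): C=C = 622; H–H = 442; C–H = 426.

D(C–C) ≈ 357 kJ/mol

Let D be the C–C bond energy.
Σ(broken) = 3×D + 10×426 = 4260 + 3D
Σ(formed) = 8×426 + 2×622 + 1×442 = 5094
ΔH = Σ(broken) − Σ(formed) = (4260 + 3D) − (5094) = −834 + 3D
Setting this equal to +237 kJ gives 3D = 1071, so D = 357 kJ/mol.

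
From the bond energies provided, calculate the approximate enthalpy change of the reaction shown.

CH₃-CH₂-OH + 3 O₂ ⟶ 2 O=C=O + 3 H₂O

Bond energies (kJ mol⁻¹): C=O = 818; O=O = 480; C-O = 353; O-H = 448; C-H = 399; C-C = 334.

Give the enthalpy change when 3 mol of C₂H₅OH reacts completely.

Bonds broken (reactants):
  C-C: 1 × 334 = 334
  C-H: 5 × 399 = 1995
  C-O: 1 × 353 = 353
  O-H: 1 × 448 = 448
  O=O: 3 × 480 = 1440
  Σ(broken) = 4570 kJ
Bonds formed (products):
  C=O: 4 × 818 = 3272
  O-H: 6 × 448 = 2688
  Σ(formed) = 5960 kJ
ΔH = Σ(broken) − Σ(formed) = 4570 − 5960 = −1390 kJ
For 3× the reaction as written: 3 × (−1390) = −4170 kJ

ΔH = −4170 kJ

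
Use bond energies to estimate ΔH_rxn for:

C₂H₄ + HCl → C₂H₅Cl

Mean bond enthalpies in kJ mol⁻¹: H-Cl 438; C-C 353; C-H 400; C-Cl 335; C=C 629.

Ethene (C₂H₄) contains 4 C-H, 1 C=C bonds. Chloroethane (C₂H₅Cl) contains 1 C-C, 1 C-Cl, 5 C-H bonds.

ΔH ≈ −21 kJ

Bonds broken (reactants):
  C-H: 4 × 400 = 1600
  C=C: 1 × 629 = 629
  H-Cl: 1 × 438 = 438
  Σ(broken) = 2667 kJ
Bonds formed (products):
  C-C: 1 × 353 = 353
  C-Cl: 1 × 335 = 335
  C-H: 5 × 400 = 2000
  Σ(formed) = 2688 kJ
ΔH = Σ(broken) − Σ(formed) = 2667 − 2688 = −21 kJ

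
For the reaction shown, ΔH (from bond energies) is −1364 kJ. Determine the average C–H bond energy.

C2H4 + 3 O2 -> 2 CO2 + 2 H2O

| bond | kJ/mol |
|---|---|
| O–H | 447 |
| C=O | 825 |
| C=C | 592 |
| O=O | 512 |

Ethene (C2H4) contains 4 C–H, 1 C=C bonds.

D(C–H) ≈ 399 kJ/mol

Let D be the C–H bond energy.
Σ(broken) = 4×D + 1×592 + 3×512 = 2128 + 4D
Σ(formed) = 4×825 + 4×447 = 5088
ΔH = Σ(broken) − Σ(formed) = (2128 + 4D) − (5088) = −2960 + 4D
Setting this equal to −1364 kJ gives 4D = 1596, so D = 399 kJ/mol.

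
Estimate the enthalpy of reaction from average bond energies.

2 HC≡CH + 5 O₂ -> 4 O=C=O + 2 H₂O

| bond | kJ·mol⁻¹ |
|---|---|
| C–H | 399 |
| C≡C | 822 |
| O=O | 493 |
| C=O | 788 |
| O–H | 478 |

ΔH ≈ −2511 kJ

Bonds broken (reactants):
  C≡C: 2 × 822 = 1644
  C–H: 4 × 399 = 1596
  O=O: 5 × 493 = 2465
  Σ(broken) = 5705 kJ
Bonds formed (products):
  C=O: 8 × 788 = 6304
  O–H: 4 × 478 = 1912
  Σ(formed) = 8216 kJ
ΔH = Σ(broken) − Σ(formed) = 5705 − 8216 = −2511 kJ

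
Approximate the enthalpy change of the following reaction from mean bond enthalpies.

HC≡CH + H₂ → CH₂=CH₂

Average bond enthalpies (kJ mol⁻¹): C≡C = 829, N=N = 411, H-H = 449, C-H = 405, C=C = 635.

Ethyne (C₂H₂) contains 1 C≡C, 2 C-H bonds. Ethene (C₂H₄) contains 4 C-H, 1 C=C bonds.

Bonds broken (reactants):
  C≡C: 1 × 829 = 829
  C-H: 2 × 405 = 810
  H-H: 1 × 449 = 449
  Σ(broken) = 2088 kJ
Bonds formed (products):
  C-H: 4 × 405 = 1620
  C=C: 1 × 635 = 635
  Σ(formed) = 2255 kJ
ΔH = Σ(broken) − Σ(formed) = 2088 − 2255 = −167 kJ

ΔH ≈ −167 kJ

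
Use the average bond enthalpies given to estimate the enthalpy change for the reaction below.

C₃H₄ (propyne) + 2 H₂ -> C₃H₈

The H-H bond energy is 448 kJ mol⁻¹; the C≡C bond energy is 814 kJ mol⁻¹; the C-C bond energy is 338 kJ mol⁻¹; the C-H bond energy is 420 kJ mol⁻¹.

ΔH ≈ −308 kJ

Bonds broken (reactants):
  C≡C: 1 × 814 = 814
  C-C: 1 × 338 = 338
  C-H: 4 × 420 = 1680
  H-H: 2 × 448 = 896
  Σ(broken) = 3728 kJ
Bonds formed (products):
  C-C: 2 × 338 = 676
  C-H: 8 × 420 = 3360
  Σ(formed) = 4036 kJ
ΔH = Σ(broken) − Σ(formed) = 3728 − 4036 = −308 kJ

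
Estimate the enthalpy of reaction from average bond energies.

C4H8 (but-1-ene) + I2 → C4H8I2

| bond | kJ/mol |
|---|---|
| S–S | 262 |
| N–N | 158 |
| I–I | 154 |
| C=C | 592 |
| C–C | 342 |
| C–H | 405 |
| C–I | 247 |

ΔH ≈ −90 kJ

Bonds broken (reactants):
  C–C: 2 × 342 = 684
  C–H: 8 × 405 = 3240
  C=C: 1 × 592 = 592
  I–I: 1 × 154 = 154
  Σ(broken) = 4670 kJ
Bonds formed (products):
  C–C: 3 × 342 = 1026
  C–H: 8 × 405 = 3240
  C–I: 2 × 247 = 494
  Σ(formed) = 4760 kJ
ΔH = Σ(broken) − Σ(formed) = 4670 − 4760 = −90 kJ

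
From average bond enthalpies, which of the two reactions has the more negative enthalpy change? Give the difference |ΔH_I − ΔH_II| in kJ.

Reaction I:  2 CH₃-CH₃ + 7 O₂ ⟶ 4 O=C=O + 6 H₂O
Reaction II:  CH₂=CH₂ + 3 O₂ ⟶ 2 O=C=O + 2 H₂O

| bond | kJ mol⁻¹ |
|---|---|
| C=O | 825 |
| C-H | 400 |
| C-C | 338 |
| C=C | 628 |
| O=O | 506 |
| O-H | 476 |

Reaction I:
  Bonds broken (reactants):
    C-C: 2 × 338 = 676
    C-H: 12 × 400 = 4800
    O=O: 7 × 506 = 3542
    Σ(broken) = 9018 kJ
  Bonds formed (products):
    C=O: 8 × 825 = 6600
    O-H: 12 × 476 = 5712
    Σ(formed) = 12312 kJ
  ΔH_I = 9018 − 12312 = −3294 kJ
Reaction II:
  Bonds broken (reactants):
    C-H: 4 × 400 = 1600
    C=C: 1 × 628 = 628
    O=O: 3 × 506 = 1518
    Σ(broken) = 3746 kJ
  Bonds formed (products):
    C=O: 4 × 825 = 3300
    O-H: 4 × 476 = 1904
    Σ(formed) = 5204 kJ
  ΔH_II = 3746 − 5204 = −1458 kJ
ΔH_I − ΔH_II = −1836 kJ, so reaction I has the more negative ΔH; |ΔH_I − ΔH_II| = 1836 kJ.

Reaction I, by 1836 kJ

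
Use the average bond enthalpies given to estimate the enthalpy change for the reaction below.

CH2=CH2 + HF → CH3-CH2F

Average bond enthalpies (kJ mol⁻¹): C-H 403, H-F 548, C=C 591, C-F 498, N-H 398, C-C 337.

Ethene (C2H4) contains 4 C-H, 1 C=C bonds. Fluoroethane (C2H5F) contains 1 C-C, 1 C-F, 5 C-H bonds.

ΔH ≈ −99 kJ

Bonds broken (reactants):
  C-H: 4 × 403 = 1612
  C=C: 1 × 591 = 591
  H-F: 1 × 548 = 548
  Σ(broken) = 2751 kJ
Bonds formed (products):
  C-C: 1 × 337 = 337
  C-F: 1 × 498 = 498
  C-H: 5 × 403 = 2015
  Σ(formed) = 2850 kJ
ΔH = Σ(broken) − Σ(formed) = 2751 − 2850 = −99 kJ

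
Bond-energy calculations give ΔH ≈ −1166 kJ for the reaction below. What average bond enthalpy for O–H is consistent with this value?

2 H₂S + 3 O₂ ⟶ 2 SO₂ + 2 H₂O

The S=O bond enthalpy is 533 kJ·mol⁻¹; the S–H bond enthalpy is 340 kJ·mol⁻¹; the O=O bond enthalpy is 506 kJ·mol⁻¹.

Let D be the O–H bond energy.
Σ(broken) = 3×506 + 4×340 = 2878
Σ(formed) = 4×D + 4×533 = 2132 + 4D
ΔH = Σ(broken) − Σ(formed) = (2878) − (2132 + 4D) = +746 − 4D
Setting this equal to −1166 kJ gives 4D = 1912, so D = 478 kJ/mol.

D(O–H) ≈ 478 kJ/mol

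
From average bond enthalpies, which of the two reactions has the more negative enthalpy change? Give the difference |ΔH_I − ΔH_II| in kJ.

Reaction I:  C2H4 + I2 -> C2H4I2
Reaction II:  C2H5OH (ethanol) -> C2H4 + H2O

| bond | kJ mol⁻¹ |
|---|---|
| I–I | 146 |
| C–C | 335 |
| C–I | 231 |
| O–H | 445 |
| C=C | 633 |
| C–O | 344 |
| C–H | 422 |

Reaction I, by 41 kJ

Reaction I:
  Bonds broken (reactants):
    C–H: 4 × 422 = 1688
    C=C: 1 × 633 = 633
    I–I: 1 × 146 = 146
    Σ(broken) = 2467 kJ
  Bonds formed (products):
    C–C: 1 × 335 = 335
    C–H: 4 × 422 = 1688
    C–I: 2 × 231 = 462
    Σ(formed) = 2485 kJ
  ΔH_I = 2467 − 2485 = −18 kJ
Reaction II:
  Bonds broken (reactants):
    C–C: 1 × 335 = 335
    C–H: 5 × 422 = 2110
    C–O: 1 × 344 = 344
    O–H: 1 × 445 = 445
    Σ(broken) = 3234 kJ
  Bonds formed (products):
    C–H: 4 × 422 = 1688
    C=C: 1 × 633 = 633
    O–H: 2 × 445 = 890
    Σ(formed) = 3211 kJ
  ΔH_II = 3234 − 3211 = +23 kJ
ΔH_I − ΔH_II = −41 kJ, so reaction I has the more negative ΔH; |ΔH_I − ΔH_II| = 41 kJ.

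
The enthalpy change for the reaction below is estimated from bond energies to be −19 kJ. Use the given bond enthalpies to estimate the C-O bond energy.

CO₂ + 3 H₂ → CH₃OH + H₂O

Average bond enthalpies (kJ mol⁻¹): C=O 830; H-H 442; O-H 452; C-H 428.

Let D be the C-O bond energy.
Σ(broken) = 2×830 + 3×442 = 2986
Σ(formed) = 3×428 + 1×D + 3×452 = 2640 + D
ΔH = Σ(broken) − Σ(formed) = (2986) − (2640 + D) = +346 − D
Setting this equal to −19 kJ gives D = 365 kJ/mol.

D(C-O) ≈ 365 kJ/mol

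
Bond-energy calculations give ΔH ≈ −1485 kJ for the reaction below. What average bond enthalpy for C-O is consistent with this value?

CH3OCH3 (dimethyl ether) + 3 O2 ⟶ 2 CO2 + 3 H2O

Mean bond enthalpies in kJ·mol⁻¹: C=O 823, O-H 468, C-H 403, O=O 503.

D(C-O) ≈ 344 kJ/mol

Let D be the C-O bond energy.
Σ(broken) = 6×403 + 2×D + 3×503 = 3927 + 2D
Σ(formed) = 4×823 + 6×468 = 6100
ΔH = Σ(broken) − Σ(formed) = (3927 + 2D) − (6100) = −2173 + 2D
Setting this equal to −1485 kJ gives 2D = 688, so D = 344 kJ/mol.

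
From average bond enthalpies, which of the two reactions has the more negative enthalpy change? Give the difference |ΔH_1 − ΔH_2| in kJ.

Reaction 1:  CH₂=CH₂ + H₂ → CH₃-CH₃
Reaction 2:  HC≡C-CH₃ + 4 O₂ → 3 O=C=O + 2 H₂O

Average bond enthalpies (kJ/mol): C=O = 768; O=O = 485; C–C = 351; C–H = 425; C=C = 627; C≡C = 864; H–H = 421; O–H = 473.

Reaction 2, by 1492 kJ

Reaction 1:
  Bonds broken (reactants):
    C–H: 4 × 425 = 1700
    C=C: 1 × 627 = 627
    H–H: 1 × 421 = 421
    Σ(broken) = 2748 kJ
  Bonds formed (products):
    C–C: 1 × 351 = 351
    C–H: 6 × 425 = 2550
    Σ(formed) = 2901 kJ
  ΔH_1 = 2748 − 2901 = −153 kJ
Reaction 2:
  Bonds broken (reactants):
    C≡C: 1 × 864 = 864
    C–C: 1 × 351 = 351
    C–H: 4 × 425 = 1700
    O=O: 4 × 485 = 1940
    Σ(broken) = 4855 kJ
  Bonds formed (products):
    C=O: 6 × 768 = 4608
    O–H: 4 × 473 = 1892
    Σ(formed) = 6500 kJ
  ΔH_2 = 4855 − 6500 = −1645 kJ
ΔH_1 − ΔH_2 = +1492 kJ, so reaction 2 has the more negative ΔH; |ΔH_1 − ΔH_2| = 1492 kJ.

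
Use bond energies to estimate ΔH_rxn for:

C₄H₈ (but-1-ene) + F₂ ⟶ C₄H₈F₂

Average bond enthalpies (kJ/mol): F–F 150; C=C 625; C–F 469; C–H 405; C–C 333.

Bonds broken (reactants):
  C–C: 2 × 333 = 666
  C–H: 8 × 405 = 3240
  C=C: 1 × 625 = 625
  F–F: 1 × 150 = 150
  Σ(broken) = 4681 kJ
Bonds formed (products):
  C–C: 3 × 333 = 999
  C–F: 2 × 469 = 938
  C–H: 8 × 405 = 3240
  Σ(formed) = 5177 kJ
ΔH = Σ(broken) − Σ(formed) = 4681 − 5177 = −496 kJ

ΔH ≈ −496 kJ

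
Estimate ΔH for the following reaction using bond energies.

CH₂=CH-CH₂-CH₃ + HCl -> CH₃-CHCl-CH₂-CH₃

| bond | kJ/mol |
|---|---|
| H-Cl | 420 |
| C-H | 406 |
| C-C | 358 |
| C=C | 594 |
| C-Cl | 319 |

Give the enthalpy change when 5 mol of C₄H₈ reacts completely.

Bonds broken (reactants):
  C-C: 2 × 358 = 716
  C-H: 8 × 406 = 3248
  C=C: 1 × 594 = 594
  H-Cl: 1 × 420 = 420
  Σ(broken) = 4978 kJ
Bonds formed (products):
  C-C: 3 × 358 = 1074
  C-Cl: 1 × 319 = 319
  C-H: 9 × 406 = 3654
  Σ(formed) = 5047 kJ
ΔH = Σ(broken) − Σ(formed) = 4978 − 5047 = −69 kJ
For 5× the reaction as written: 5 × (−69) = −345 kJ

ΔH = −345 kJ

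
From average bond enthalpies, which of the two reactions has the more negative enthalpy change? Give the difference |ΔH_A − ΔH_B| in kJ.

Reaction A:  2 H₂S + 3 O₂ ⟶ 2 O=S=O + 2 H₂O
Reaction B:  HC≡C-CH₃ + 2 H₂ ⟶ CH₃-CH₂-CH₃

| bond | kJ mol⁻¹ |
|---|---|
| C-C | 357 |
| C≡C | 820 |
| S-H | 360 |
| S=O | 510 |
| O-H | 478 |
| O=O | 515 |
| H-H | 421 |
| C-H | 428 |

Reaction A, by 560 kJ

Reaction A:
  Bonds broken (reactants):
    O=O: 3 × 515 = 1545
    S-H: 4 × 360 = 1440
    Σ(broken) = 2985 kJ
  Bonds formed (products):
    O-H: 4 × 478 = 1912
    S=O: 4 × 510 = 2040
    Σ(formed) = 3952 kJ
  ΔH_A = 2985 − 3952 = −967 kJ
Reaction B:
  Bonds broken (reactants):
    C≡C: 1 × 820 = 820
    C-C: 1 × 357 = 357
    C-H: 4 × 428 = 1712
    H-H: 2 × 421 = 842
    Σ(broken) = 3731 kJ
  Bonds formed (products):
    C-C: 2 × 357 = 714
    C-H: 8 × 428 = 3424
    Σ(formed) = 4138 kJ
  ΔH_B = 3731 − 4138 = −407 kJ
ΔH_A − ΔH_B = −560 kJ, so reaction A has the more negative ΔH; |ΔH_A − ΔH_B| = 560 kJ.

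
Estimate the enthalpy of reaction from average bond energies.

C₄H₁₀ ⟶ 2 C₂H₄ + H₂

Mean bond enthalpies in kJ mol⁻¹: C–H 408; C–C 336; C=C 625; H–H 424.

ΔH ≈ +150 kJ

Bonds broken (reactants):
  C–C: 3 × 336 = 1008
  C–H: 10 × 408 = 4080
  Σ(broken) = 5088 kJ
Bonds formed (products):
  C–H: 8 × 408 = 3264
  C=C: 2 × 625 = 1250
  H–H: 1 × 424 = 424
  Σ(formed) = 4938 kJ
ΔH = Σ(broken) − Σ(formed) = 5088 − 4938 = +150 kJ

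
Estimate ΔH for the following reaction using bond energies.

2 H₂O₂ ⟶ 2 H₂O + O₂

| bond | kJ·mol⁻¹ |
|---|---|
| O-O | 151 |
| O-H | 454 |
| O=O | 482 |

ΔH ≈ −180 kJ

Bonds broken (reactants):
  O-H: 4 × 454 = 1816
  O-O: 2 × 151 = 302
  Σ(broken) = 2118 kJ
Bonds formed (products):
  O-H: 4 × 454 = 1816
  O=O: 1 × 482 = 482
  Σ(formed) = 2298 kJ
ΔH = Σ(broken) − Σ(formed) = 2118 − 2298 = −180 kJ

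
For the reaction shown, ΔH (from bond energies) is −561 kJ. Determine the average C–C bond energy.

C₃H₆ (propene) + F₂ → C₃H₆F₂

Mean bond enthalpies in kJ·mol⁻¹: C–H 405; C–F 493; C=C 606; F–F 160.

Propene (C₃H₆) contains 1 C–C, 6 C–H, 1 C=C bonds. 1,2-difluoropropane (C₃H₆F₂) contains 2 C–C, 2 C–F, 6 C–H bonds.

D(C–C) ≈ 341 kJ/mol

Let D be the C–C bond energy.
Σ(broken) = 1×D + 6×405 + 1×606 + 1×160 = 3196 + D
Σ(formed) = 2×D + 2×493 + 6×405 = 3416 + 2D
ΔH = Σ(broken) − Σ(formed) = (3196 + D) − (3416 + 2D) = −220 − D
Setting this equal to −561 kJ gives D = 341 kJ/mol.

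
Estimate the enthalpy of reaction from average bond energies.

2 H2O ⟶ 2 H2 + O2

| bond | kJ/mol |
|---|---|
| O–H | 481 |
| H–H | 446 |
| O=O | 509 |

Bonds broken (reactants):
  O–H: 4 × 481 = 1924
  Σ(broken) = 1924 kJ
Bonds formed (products):
  H–H: 2 × 446 = 892
  O=O: 1 × 509 = 509
  Σ(formed) = 1401 kJ
ΔH = Σ(broken) − Σ(formed) = 1924 − 1401 = +523 kJ

ΔH ≈ +523 kJ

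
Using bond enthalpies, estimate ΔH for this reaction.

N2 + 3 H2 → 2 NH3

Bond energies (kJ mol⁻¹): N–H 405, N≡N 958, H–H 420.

ΔH ≈ −212 kJ

Bonds broken (reactants):
  H–H: 3 × 420 = 1260
  N≡N: 1 × 958 = 958
  Σ(broken) = 2218 kJ
Bonds formed (products):
  N–H: 6 × 405 = 2430
  Σ(formed) = 2430 kJ
ΔH = Σ(broken) − Σ(formed) = 2218 − 2430 = −212 kJ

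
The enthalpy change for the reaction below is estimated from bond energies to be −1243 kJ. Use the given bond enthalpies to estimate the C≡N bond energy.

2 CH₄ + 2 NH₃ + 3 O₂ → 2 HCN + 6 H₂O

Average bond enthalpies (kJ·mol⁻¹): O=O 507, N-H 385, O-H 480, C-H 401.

D(C≡N) ≈ 860 kJ/mol

Let D be the C≡N bond energy.
Σ(broken) = 8×401 + 6×385 + 3×507 = 7039
Σ(formed) = 2×D + 2×401 + 12×480 = 6562 + 2D
ΔH = Σ(broken) − Σ(formed) = (7039) − (6562 + 2D) = +477 − 2D
Setting this equal to −1243 kJ gives 2D = 1720, so D = 860 kJ/mol.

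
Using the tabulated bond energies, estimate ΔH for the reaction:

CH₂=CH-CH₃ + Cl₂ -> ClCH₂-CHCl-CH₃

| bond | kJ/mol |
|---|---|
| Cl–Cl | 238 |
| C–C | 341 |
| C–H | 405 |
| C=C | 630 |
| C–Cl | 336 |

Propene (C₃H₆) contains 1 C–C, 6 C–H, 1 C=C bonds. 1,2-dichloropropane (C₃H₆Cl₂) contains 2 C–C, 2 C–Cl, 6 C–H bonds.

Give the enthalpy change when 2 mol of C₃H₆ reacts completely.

ΔH = −290 kJ

Bonds broken (reactants):
  C–C: 1 × 341 = 341
  C–H: 6 × 405 = 2430
  C=C: 1 × 630 = 630
  Cl–Cl: 1 × 238 = 238
  Σ(broken) = 3639 kJ
Bonds formed (products):
  C–C: 2 × 341 = 682
  C–Cl: 2 × 336 = 672
  C–H: 6 × 405 = 2430
  Σ(formed) = 3784 kJ
ΔH = Σ(broken) − Σ(formed) = 3639 − 3784 = −145 kJ
For 2× the reaction as written: 2 × (−145) = −290 kJ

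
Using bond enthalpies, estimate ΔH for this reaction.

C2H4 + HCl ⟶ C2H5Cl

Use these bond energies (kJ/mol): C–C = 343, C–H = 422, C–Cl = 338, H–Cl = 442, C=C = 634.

ΔH ≈ −27 kJ

Bonds broken (reactants):
  C–H: 4 × 422 = 1688
  C=C: 1 × 634 = 634
  H–Cl: 1 × 442 = 442
  Σ(broken) = 2764 kJ
Bonds formed (products):
  C–C: 1 × 343 = 343
  C–Cl: 1 × 338 = 338
  C–H: 5 × 422 = 2110
  Σ(formed) = 2791 kJ
ΔH = Σ(broken) − Σ(formed) = 2764 − 2791 = −27 kJ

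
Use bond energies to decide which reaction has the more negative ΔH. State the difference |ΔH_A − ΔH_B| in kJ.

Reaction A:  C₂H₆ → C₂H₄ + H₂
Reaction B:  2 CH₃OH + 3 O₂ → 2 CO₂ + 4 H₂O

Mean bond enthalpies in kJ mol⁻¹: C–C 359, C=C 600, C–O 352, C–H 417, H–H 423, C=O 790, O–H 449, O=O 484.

Reaction A:
  Bonds broken (reactants):
    C–C: 1 × 359 = 359
    C–H: 6 × 417 = 2502
    Σ(broken) = 2861 kJ
  Bonds formed (products):
    C–H: 4 × 417 = 1668
    C=C: 1 × 600 = 600
    H–H: 1 × 423 = 423
    Σ(formed) = 2691 kJ
  ΔH_A = 2861 − 2691 = +170 kJ
Reaction B:
  Bonds broken (reactants):
    C–H: 6 × 417 = 2502
    C–O: 2 × 352 = 704
    O–H: 2 × 449 = 898
    O=O: 3 × 484 = 1452
    Σ(broken) = 5556 kJ
  Bonds formed (products):
    C=O: 4 × 790 = 3160
    O–H: 8 × 449 = 3592
    Σ(formed) = 6752 kJ
  ΔH_B = 5556 − 6752 = −1196 kJ
ΔH_A − ΔH_B = +1366 kJ, so reaction B has the more negative ΔH; |ΔH_A − ΔH_B| = 1366 kJ.

Reaction B, by 1366 kJ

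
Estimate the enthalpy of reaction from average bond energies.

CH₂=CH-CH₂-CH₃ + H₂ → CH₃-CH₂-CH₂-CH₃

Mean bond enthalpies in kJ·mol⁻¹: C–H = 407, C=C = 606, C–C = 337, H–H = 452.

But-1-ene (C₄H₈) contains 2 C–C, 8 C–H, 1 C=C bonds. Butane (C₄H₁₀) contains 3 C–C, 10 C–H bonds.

Bonds broken (reactants):
  C–C: 2 × 337 = 674
  C–H: 8 × 407 = 3256
  C=C: 1 × 606 = 606
  H–H: 1 × 452 = 452
  Σ(broken) = 4988 kJ
Bonds formed (products):
  C–C: 3 × 337 = 1011
  C–H: 10 × 407 = 4070
  Σ(formed) = 5081 kJ
ΔH = Σ(broken) − Σ(formed) = 4988 − 5081 = −93 kJ

ΔH ≈ −93 kJ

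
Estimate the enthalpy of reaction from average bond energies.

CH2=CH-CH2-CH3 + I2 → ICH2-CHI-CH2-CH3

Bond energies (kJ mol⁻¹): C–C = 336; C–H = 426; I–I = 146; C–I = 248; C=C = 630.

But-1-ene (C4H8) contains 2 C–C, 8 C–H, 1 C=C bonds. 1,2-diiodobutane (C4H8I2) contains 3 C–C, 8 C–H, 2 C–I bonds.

ΔH ≈ −56 kJ

Bonds broken (reactants):
  C–C: 2 × 336 = 672
  C–H: 8 × 426 = 3408
  C=C: 1 × 630 = 630
  I–I: 1 × 146 = 146
  Σ(broken) = 4856 kJ
Bonds formed (products):
  C–C: 3 × 336 = 1008
  C–H: 8 × 426 = 3408
  C–I: 2 × 248 = 496
  Σ(formed) = 4912 kJ
ΔH = Σ(broken) − Σ(formed) = 4856 − 4912 = −56 kJ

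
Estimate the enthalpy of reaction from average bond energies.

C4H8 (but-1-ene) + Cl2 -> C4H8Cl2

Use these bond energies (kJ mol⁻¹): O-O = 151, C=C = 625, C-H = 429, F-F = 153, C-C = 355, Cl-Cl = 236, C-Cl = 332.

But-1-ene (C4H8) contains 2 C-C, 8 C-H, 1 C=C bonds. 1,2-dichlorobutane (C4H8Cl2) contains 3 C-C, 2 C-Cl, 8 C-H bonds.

ΔH ≈ −158 kJ

Bonds broken (reactants):
  C-C: 2 × 355 = 710
  C-H: 8 × 429 = 3432
  C=C: 1 × 625 = 625
  Cl-Cl: 1 × 236 = 236
  Σ(broken) = 5003 kJ
Bonds formed (products):
  C-C: 3 × 355 = 1065
  C-Cl: 2 × 332 = 664
  C-H: 8 × 429 = 3432
  Σ(formed) = 5161 kJ
ΔH = Σ(broken) − Σ(formed) = 5003 − 5161 = −158 kJ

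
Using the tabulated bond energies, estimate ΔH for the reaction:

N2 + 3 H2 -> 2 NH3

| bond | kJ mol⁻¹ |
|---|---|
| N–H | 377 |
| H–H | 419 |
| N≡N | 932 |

ΔH ≈ −73 kJ

Bonds broken (reactants):
  H–H: 3 × 419 = 1257
  N≡N: 1 × 932 = 932
  Σ(broken) = 2189 kJ
Bonds formed (products):
  N–H: 6 × 377 = 2262
  Σ(formed) = 2262 kJ
ΔH = Σ(broken) − Σ(formed) = 2189 − 2262 = −73 kJ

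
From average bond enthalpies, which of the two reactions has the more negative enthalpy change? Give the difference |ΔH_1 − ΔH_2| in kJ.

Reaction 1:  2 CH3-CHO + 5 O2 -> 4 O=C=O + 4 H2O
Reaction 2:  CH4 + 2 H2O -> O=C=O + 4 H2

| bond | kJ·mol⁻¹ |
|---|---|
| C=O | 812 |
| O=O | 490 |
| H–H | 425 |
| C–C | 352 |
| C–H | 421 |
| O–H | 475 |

Reaction 1:
  Bonds broken (reactants):
    C–C: 2 × 352 = 704
    C–H: 8 × 421 = 3368
    C=O: 2 × 812 = 1624
    O=O: 5 × 490 = 2450
    Σ(broken) = 8146 kJ
  Bonds formed (products):
    C=O: 8 × 812 = 6496
    O–H: 8 × 475 = 3800
    Σ(formed) = 10296 kJ
  ΔH_1 = 8146 − 10296 = −2150 kJ
Reaction 2:
  Bonds broken (reactants):
    C–H: 4 × 421 = 1684
    O–H: 4 × 475 = 1900
    Σ(broken) = 3584 kJ
  Bonds formed (products):
    C=O: 2 × 812 = 1624
    H–H: 4 × 425 = 1700
    Σ(formed) = 3324 kJ
  ΔH_2 = 3584 − 3324 = +260 kJ
ΔH_1 − ΔH_2 = −2410 kJ, so reaction 1 has the more negative ΔH; |ΔH_1 − ΔH_2| = 2410 kJ.

Reaction 1, by 2410 kJ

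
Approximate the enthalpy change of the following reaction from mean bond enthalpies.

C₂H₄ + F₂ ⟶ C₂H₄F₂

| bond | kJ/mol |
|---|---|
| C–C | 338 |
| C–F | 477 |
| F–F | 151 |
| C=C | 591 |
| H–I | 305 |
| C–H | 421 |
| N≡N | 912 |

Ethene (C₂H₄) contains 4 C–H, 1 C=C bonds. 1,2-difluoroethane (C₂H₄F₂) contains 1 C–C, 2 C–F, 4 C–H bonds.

Bonds broken (reactants):
  C–H: 4 × 421 = 1684
  C=C: 1 × 591 = 591
  F–F: 1 × 151 = 151
  Σ(broken) = 2426 kJ
Bonds formed (products):
  C–C: 1 × 338 = 338
  C–F: 2 × 477 = 954
  C–H: 4 × 421 = 1684
  Σ(formed) = 2976 kJ
ΔH = Σ(broken) − Σ(formed) = 2426 − 2976 = −550 kJ

ΔH ≈ −550 kJ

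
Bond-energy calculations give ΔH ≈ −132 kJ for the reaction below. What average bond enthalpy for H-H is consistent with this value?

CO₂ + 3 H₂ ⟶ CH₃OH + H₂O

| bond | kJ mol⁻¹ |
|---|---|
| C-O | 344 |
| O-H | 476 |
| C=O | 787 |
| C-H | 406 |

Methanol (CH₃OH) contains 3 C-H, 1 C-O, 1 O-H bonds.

D(H-H) ≈ 428 kJ/mol

Let D be the H-H bond energy.
Σ(broken) = 2×787 + 3×D = 1574 + 3D
Σ(formed) = 3×406 + 1×344 + 3×476 = 2990
ΔH = Σ(broken) − Σ(formed) = (1574 + 3D) − (2990) = −1416 + 3D
Setting this equal to −132 kJ gives 3D = 1284, so D = 428 kJ/mol.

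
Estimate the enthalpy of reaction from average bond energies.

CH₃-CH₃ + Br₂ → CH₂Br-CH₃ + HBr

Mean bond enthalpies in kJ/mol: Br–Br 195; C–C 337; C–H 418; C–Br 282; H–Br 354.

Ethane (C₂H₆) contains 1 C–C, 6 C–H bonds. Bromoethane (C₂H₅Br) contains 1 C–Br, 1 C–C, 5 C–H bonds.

Bonds broken (reactants):
  Br–Br: 1 × 195 = 195
  C–C: 1 × 337 = 337
  C–H: 6 × 418 = 2508
  Σ(broken) = 3040 kJ
Bonds formed (products):
  C–Br: 1 × 282 = 282
  C–C: 1 × 337 = 337
  C–H: 5 × 418 = 2090
  H–Br: 1 × 354 = 354
  Σ(formed) = 3063 kJ
ΔH = Σ(broken) − Σ(formed) = 3040 − 3063 = −23 kJ

ΔH ≈ −23 kJ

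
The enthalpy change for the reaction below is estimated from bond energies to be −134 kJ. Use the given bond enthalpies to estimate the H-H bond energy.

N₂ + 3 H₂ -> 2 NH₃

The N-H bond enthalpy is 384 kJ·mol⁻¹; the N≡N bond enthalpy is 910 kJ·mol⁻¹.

D(H-H) ≈ 420 kJ/mol

Let D be the H-H bond energy.
Σ(broken) = 3×D + 1×910 = 910 + 3D
Σ(formed) = 6×384 = 2304
ΔH = Σ(broken) − Σ(formed) = (910 + 3D) − (2304) = −1394 + 3D
Setting this equal to −134 kJ gives 3D = 1260, so D = 420 kJ/mol.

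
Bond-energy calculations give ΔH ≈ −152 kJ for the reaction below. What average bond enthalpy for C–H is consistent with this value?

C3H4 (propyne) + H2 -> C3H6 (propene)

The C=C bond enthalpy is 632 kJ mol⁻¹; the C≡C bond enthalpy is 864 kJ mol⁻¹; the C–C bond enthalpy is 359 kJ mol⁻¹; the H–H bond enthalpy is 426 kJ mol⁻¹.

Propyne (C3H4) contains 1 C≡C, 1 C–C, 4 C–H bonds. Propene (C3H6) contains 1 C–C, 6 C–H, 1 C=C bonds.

Let D be the C–H bond energy.
Σ(broken) = 1×864 + 1×359 + 4×D + 1×426 = 1649 + 4D
Σ(formed) = 1×359 + 6×D + 1×632 = 991 + 6D
ΔH = Σ(broken) − Σ(formed) = (1649 + 4D) − (991 + 6D) = +658 − 2D
Setting this equal to −152 kJ gives 2D = 810, so D = 405 kJ/mol.

D(C–H) ≈ 405 kJ/mol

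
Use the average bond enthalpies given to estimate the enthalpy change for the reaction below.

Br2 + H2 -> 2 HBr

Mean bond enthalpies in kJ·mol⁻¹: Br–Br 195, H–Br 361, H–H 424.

ΔH ≈ −103 kJ

Bonds broken (reactants):
  Br–Br: 1 × 195 = 195
  H–H: 1 × 424 = 424
  Σ(broken) = 619 kJ
Bonds formed (products):
  H–Br: 2 × 361 = 722
  Σ(formed) = 722 kJ
ΔH = Σ(broken) − Σ(formed) = 619 − 722 = −103 kJ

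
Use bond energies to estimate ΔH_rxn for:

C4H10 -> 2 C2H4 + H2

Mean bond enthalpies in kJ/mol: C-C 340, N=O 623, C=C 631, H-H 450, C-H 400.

ΔH ≈ +108 kJ

Bonds broken (reactants):
  C-C: 3 × 340 = 1020
  C-H: 10 × 400 = 4000
  Σ(broken) = 5020 kJ
Bonds formed (products):
  C-H: 8 × 400 = 3200
  C=C: 2 × 631 = 1262
  H-H: 1 × 450 = 450
  Σ(formed) = 4912 kJ
ΔH = Σ(broken) − Σ(formed) = 5020 − 4912 = +108 kJ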